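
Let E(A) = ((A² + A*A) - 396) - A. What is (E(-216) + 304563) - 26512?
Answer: 371183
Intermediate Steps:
E(A) = -396 - A + 2*A² (E(A) = ((A² + A²) - 396) - A = (2*A² - 396) - A = (-396 + 2*A²) - A = -396 - A + 2*A²)
(E(-216) + 304563) - 26512 = ((-396 - 1*(-216) + 2*(-216)²) + 304563) - 26512 = ((-396 + 216 + 2*46656) + 304563) - 26512 = ((-396 + 216 + 93312) + 304563) - 26512 = (93132 + 304563) - 26512 = 397695 - 26512 = 371183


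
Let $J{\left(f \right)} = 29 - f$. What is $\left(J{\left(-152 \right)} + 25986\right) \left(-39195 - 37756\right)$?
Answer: $-2013576817$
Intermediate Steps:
$\left(J{\left(-152 \right)} + 25986\right) \left(-39195 - 37756\right) = \left(\left(29 - -152\right) + 25986\right) \left(-39195 - 37756\right) = \left(\left(29 + 152\right) + 25986\right) \left(-76951\right) = \left(181 + 25986\right) \left(-76951\right) = 26167 \left(-76951\right) = -2013576817$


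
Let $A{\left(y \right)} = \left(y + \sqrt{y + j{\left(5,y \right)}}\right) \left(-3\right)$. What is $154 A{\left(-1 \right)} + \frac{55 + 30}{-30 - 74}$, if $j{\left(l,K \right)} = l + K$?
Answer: $\frac{47963}{104} - 462 \sqrt{3} \approx -339.02$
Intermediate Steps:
$j{\left(l,K \right)} = K + l$
$A{\left(y \right)} = - 3 y - 3 \sqrt{5 + 2 y}$ ($A{\left(y \right)} = \left(y + \sqrt{y + \left(y + 5\right)}\right) \left(-3\right) = \left(y + \sqrt{y + \left(5 + y\right)}\right) \left(-3\right) = \left(y + \sqrt{5 + 2 y}\right) \left(-3\right) = - 3 y - 3 \sqrt{5 + 2 y}$)
$154 A{\left(-1 \right)} + \frac{55 + 30}{-30 - 74} = 154 \left(\left(-3\right) \left(-1\right) - 3 \sqrt{5 + 2 \left(-1\right)}\right) + \frac{55 + 30}{-30 - 74} = 154 \left(3 - 3 \sqrt{5 - 2}\right) + \frac{85}{-104} = 154 \left(3 - 3 \sqrt{3}\right) + 85 \left(- \frac{1}{104}\right) = \left(462 - 462 \sqrt{3}\right) - \frac{85}{104} = \frac{47963}{104} - 462 \sqrt{3}$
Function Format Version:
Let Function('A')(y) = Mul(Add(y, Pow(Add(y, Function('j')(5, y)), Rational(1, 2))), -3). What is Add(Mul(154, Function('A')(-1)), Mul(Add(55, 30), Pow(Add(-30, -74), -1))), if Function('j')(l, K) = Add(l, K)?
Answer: Add(Rational(47963, 104), Mul(-462, Pow(3, Rational(1, 2)))) ≈ -339.02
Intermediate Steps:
Function('j')(l, K) = Add(K, l)
Function('A')(y) = Add(Mul(-3, y), Mul(-3, Pow(Add(5, Mul(2, y)), Rational(1, 2)))) (Function('A')(y) = Mul(Add(y, Pow(Add(y, Add(y, 5)), Rational(1, 2))), -3) = Mul(Add(y, Pow(Add(y, Add(5, y)), Rational(1, 2))), -3) = Mul(Add(y, Pow(Add(5, Mul(2, y)), Rational(1, 2))), -3) = Add(Mul(-3, y), Mul(-3, Pow(Add(5, Mul(2, y)), Rational(1, 2)))))
Add(Mul(154, Function('A')(-1)), Mul(Add(55, 30), Pow(Add(-30, -74), -1))) = Add(Mul(154, Add(Mul(-3, -1), Mul(-3, Pow(Add(5, Mul(2, -1)), Rational(1, 2))))), Mul(Add(55, 30), Pow(Add(-30, -74), -1))) = Add(Mul(154, Add(3, Mul(-3, Pow(Add(5, -2), Rational(1, 2))))), Mul(85, Pow(-104, -1))) = Add(Mul(154, Add(3, Mul(-3, Pow(3, Rational(1, 2))))), Mul(85, Rational(-1, 104))) = Add(Add(462, Mul(-462, Pow(3, Rational(1, 2)))), Rational(-85, 104)) = Add(Rational(47963, 104), Mul(-462, Pow(3, Rational(1, 2))))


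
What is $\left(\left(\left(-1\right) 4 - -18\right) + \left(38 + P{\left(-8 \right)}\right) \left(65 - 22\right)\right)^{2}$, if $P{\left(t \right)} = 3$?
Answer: $3157729$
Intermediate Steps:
$\left(\left(\left(-1\right) 4 - -18\right) + \left(38 + P{\left(-8 \right)}\right) \left(65 - 22\right)\right)^{2} = \left(\left(\left(-1\right) 4 - -18\right) + \left(38 + 3\right) \left(65 - 22\right)\right)^{2} = \left(\left(-4 + 18\right) + 41 \cdot 43\right)^{2} = \left(14 + 1763\right)^{2} = 1777^{2} = 3157729$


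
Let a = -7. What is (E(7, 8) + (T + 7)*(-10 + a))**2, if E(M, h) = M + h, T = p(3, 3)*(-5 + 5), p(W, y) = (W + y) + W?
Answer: 10816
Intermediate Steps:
p(W, y) = y + 2*W
T = 0 (T = (3 + 2*3)*(-5 + 5) = (3 + 6)*0 = 9*0 = 0)
(E(7, 8) + (T + 7)*(-10 + a))**2 = ((7 + 8) + (0 + 7)*(-10 - 7))**2 = (15 + 7*(-17))**2 = (15 - 119)**2 = (-104)**2 = 10816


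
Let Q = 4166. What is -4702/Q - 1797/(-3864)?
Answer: -1780371/2682904 ≈ -0.66360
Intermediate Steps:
-4702/Q - 1797/(-3864) = -4702/4166 - 1797/(-3864) = -4702*1/4166 - 1797*(-1/3864) = -2351/2083 + 599/1288 = -1780371/2682904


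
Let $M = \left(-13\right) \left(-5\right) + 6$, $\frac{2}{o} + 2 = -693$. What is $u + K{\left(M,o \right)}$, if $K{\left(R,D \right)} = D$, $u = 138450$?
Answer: $\frac{96222748}{695} \approx 1.3845 \cdot 10^{5}$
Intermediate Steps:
$o = - \frac{2}{695}$ ($o = \frac{2}{-2 - 693} = \frac{2}{-695} = 2 \left(- \frac{1}{695}\right) = - \frac{2}{695} \approx -0.0028777$)
$M = 71$ ($M = 65 + 6 = 71$)
$u + K{\left(M,o \right)} = 138450 - \frac{2}{695} = \frac{96222748}{695}$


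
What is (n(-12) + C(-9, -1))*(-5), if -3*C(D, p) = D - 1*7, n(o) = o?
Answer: 100/3 ≈ 33.333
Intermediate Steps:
C(D, p) = 7/3 - D/3 (C(D, p) = -(D - 1*7)/3 = -(D - 7)/3 = -(-7 + D)/3 = 7/3 - D/3)
(n(-12) + C(-9, -1))*(-5) = (-12 + (7/3 - 1/3*(-9)))*(-5) = (-12 + (7/3 + 3))*(-5) = (-12 + 16/3)*(-5) = -20/3*(-5) = 100/3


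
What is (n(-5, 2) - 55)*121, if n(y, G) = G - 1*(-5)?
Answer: -5808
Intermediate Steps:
n(y, G) = 5 + G (n(y, G) = G + 5 = 5 + G)
(n(-5, 2) - 55)*121 = ((5 + 2) - 55)*121 = (7 - 55)*121 = -48*121 = -5808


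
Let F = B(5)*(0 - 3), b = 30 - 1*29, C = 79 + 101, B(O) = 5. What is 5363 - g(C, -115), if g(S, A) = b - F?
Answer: 5347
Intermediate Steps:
C = 180
b = 1 (b = 30 - 29 = 1)
F = -15 (F = 5*(0 - 3) = 5*(-3) = -15)
g(S, A) = 16 (g(S, A) = 1 - 1*(-15) = 1 + 15 = 16)
5363 - g(C, -115) = 5363 - 1*16 = 5363 - 16 = 5347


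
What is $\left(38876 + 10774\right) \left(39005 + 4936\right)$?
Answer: $2181670650$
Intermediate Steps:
$\left(38876 + 10774\right) \left(39005 + 4936\right) = 49650 \cdot 43941 = 2181670650$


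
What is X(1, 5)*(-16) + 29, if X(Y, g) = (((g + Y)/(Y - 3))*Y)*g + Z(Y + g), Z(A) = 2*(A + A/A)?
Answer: 45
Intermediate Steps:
Z(A) = 2 + 2*A (Z(A) = 2*(A + 1) = 2*(1 + A) = 2 + 2*A)
X(Y, g) = 2 + 2*Y + 2*g + Y*g*(Y + g)/(-3 + Y) (X(Y, g) = (((g + Y)/(Y - 3))*Y)*g + (2 + 2*(Y + g)) = (((Y + g)/(-3 + Y))*Y)*g + (2 + (2*Y + 2*g)) = (((Y + g)/(-3 + Y))*Y)*g + (2 + 2*Y + 2*g) = (Y*(Y + g)/(-3 + Y))*g + (2 + 2*Y + 2*g) = Y*g*(Y + g)/(-3 + Y) + (2 + 2*Y + 2*g) = 2 + 2*Y + 2*g + Y*g*(Y + g)/(-3 + Y))
X(1, 5)*(-16) + 29 = ((-6 - 6*1 - 6*5 + 1*5² + 5*1² + 2*1*(1 + 1 + 5))/(-3 + 1))*(-16) + 29 = ((-6 - 6 - 30 + 1*25 + 5*1 + 2*1*7)/(-2))*(-16) + 29 = -(-6 - 6 - 30 + 25 + 5 + 14)/2*(-16) + 29 = -½*2*(-16) + 29 = -1*(-16) + 29 = 16 + 29 = 45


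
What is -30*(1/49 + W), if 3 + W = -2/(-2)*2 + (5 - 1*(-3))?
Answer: -10320/49 ≈ -210.61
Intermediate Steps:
W = 7 (W = -3 + (-2/(-2)*2 + (5 - 1*(-3))) = -3 + (-2*(-½)*2 + (5 + 3)) = -3 + (1*2 + 8) = -3 + (2 + 8) = -3 + 10 = 7)
-30*(1/49 + W) = -30*(1/49 + 7) = -30*344/49 = -10320/49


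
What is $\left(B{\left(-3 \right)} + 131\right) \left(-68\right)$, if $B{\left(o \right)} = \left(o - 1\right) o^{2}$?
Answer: $-6460$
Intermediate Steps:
$B{\left(o \right)} = o^{2} \left(-1 + o\right)$ ($B{\left(o \right)} = \left(-1 + o\right) o^{2} = o^{2} \left(-1 + o\right)$)
$\left(B{\left(-3 \right)} + 131\right) \left(-68\right) = \left(\left(-3\right)^{2} \left(-1 - 3\right) + 131\right) \left(-68\right) = \left(9 \left(-4\right) + 131\right) \left(-68\right) = \left(-36 + 131\right) \left(-68\right) = 95 \left(-68\right) = -6460$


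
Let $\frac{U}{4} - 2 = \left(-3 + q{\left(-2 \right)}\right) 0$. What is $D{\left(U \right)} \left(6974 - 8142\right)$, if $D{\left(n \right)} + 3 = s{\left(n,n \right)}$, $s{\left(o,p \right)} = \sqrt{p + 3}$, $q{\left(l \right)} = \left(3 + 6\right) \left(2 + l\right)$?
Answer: $3504 - 1168 \sqrt{11} \approx -369.82$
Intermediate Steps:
$q{\left(l \right)} = 18 + 9 l$ ($q{\left(l \right)} = 9 \left(2 + l\right) = 18 + 9 l$)
$s{\left(o,p \right)} = \sqrt{3 + p}$
$U = 8$ ($U = 8 + 4 \left(-3 + \left(18 + 9 \left(-2\right)\right)\right) 0 = 8 + 4 \left(-3 + \left(18 - 18\right)\right) 0 = 8 + 4 \left(-3 + 0\right) 0 = 8 + 4 \left(\left(-3\right) 0\right) = 8 + 4 \cdot 0 = 8 + 0 = 8$)
$D{\left(n \right)} = -3 + \sqrt{3 + n}$
$D{\left(U \right)} \left(6974 - 8142\right) = \left(-3 + \sqrt{3 + 8}\right) \left(6974 - 8142\right) = \left(-3 + \sqrt{11}\right) \left(6974 - 8142\right) = \left(-3 + \sqrt{11}\right) \left(-1168\right) = 3504 - 1168 \sqrt{11}$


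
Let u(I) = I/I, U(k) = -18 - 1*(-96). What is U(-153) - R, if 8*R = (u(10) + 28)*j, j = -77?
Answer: 2857/8 ≈ 357.13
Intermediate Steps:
U(k) = 78 (U(k) = -18 + 96 = 78)
u(I) = 1
R = -2233/8 (R = ((1 + 28)*(-77))/8 = (29*(-77))/8 = (1/8)*(-2233) = -2233/8 ≈ -279.13)
U(-153) - R = 78 - 1*(-2233/8) = 78 + 2233/8 = 2857/8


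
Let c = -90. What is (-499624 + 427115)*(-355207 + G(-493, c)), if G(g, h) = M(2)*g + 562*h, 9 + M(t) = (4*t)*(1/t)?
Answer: 29244474898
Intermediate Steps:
M(t) = -5 (M(t) = -9 + (4*t)*(1/t) = -9 + (4*t)/t = -9 + 4 = -5)
G(g, h) = -5*g + 562*h
(-499624 + 427115)*(-355207 + G(-493, c)) = (-499624 + 427115)*(-355207 + (-5*(-493) + 562*(-90))) = -72509*(-355207 + (2465 - 50580)) = -72509*(-355207 - 48115) = -72509*(-403322) = 29244474898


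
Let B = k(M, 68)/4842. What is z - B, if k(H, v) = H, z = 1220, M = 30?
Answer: 984535/807 ≈ 1220.0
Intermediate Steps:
B = 5/807 (B = 30/4842 = 30*(1/4842) = 5/807 ≈ 0.0061958)
z - B = 1220 - 1*5/807 = 1220 - 5/807 = 984535/807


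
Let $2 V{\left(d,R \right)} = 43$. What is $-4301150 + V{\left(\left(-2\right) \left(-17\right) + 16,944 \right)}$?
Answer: $- \frac{8602257}{2} \approx -4.3011 \cdot 10^{6}$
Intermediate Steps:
$V{\left(d,R \right)} = \frac{43}{2}$ ($V{\left(d,R \right)} = \frac{1}{2} \cdot 43 = \frac{43}{2}$)
$-4301150 + V{\left(\left(-2\right) \left(-17\right) + 16,944 \right)} = -4301150 + \frac{43}{2} = - \frac{8602257}{2}$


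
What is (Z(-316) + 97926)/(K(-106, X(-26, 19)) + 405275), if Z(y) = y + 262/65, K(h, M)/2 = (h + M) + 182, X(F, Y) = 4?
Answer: 6344912/26353275 ≈ 0.24076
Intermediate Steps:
K(h, M) = 364 + 2*M + 2*h (K(h, M) = 2*((h + M) + 182) = 2*((M + h) + 182) = 2*(182 + M + h) = 364 + 2*M + 2*h)
Z(y) = 262/65 + y (Z(y) = y + 262*(1/65) = y + 262/65 = 262/65 + y)
(Z(-316) + 97926)/(K(-106, X(-26, 19)) + 405275) = ((262/65 - 316) + 97926)/((364 + 2*4 + 2*(-106)) + 405275) = (-20278/65 + 97926)/((364 + 8 - 212) + 405275) = 6344912/(65*(160 + 405275)) = (6344912/65)/405435 = (6344912/65)*(1/405435) = 6344912/26353275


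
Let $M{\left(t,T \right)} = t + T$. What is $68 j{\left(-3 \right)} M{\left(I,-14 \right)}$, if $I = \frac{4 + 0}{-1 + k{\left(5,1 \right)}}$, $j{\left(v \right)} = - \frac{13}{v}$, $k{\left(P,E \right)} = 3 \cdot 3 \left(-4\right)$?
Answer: $- \frac{153816}{37} \approx -4157.2$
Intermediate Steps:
$k{\left(P,E \right)} = -36$ ($k{\left(P,E \right)} = 9 \left(-4\right) = -36$)
$I = - \frac{4}{37}$ ($I = \frac{4 + 0}{-1 - 36} = \frac{4}{-37} = 4 \left(- \frac{1}{37}\right) = - \frac{4}{37} \approx -0.10811$)
$M{\left(t,T \right)} = T + t$
$68 j{\left(-3 \right)} M{\left(I,-14 \right)} = 68 \left(- \frac{13}{-3}\right) \left(-14 - \frac{4}{37}\right) = 68 \left(\left(-13\right) \left(- \frac{1}{3}\right)\right) \left(- \frac{522}{37}\right) = 68 \cdot \frac{13}{3} \left(- \frac{522}{37}\right) = \frac{884}{3} \left(- \frac{522}{37}\right) = - \frac{153816}{37}$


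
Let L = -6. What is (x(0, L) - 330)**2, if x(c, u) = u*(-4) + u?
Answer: 97344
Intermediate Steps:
x(c, u) = -3*u (x(c, u) = -4*u + u = -3*u)
(x(0, L) - 330)**2 = (-3*(-6) - 330)**2 = (18 - 330)**2 = (-312)**2 = 97344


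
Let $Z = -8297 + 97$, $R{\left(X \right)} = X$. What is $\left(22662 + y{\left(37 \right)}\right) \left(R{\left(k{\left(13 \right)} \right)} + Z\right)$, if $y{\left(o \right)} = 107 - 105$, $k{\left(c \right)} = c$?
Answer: $-185550168$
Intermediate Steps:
$Z = -8200$
$y{\left(o \right)} = 2$ ($y{\left(o \right)} = 107 - 105 = 2$)
$\left(22662 + y{\left(37 \right)}\right) \left(R{\left(k{\left(13 \right)} \right)} + Z\right) = \left(22662 + 2\right) \left(13 - 8200\right) = 22664 \left(-8187\right) = -185550168$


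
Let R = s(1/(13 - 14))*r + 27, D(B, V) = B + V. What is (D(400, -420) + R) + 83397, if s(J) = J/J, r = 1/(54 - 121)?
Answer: 5588067/67 ≈ 83404.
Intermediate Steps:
r = -1/67 (r = 1/(-67) = -1/67 ≈ -0.014925)
s(J) = 1
R = 1808/67 (R = 1*(-1/67) + 27 = -1/67 + 27 = 1808/67 ≈ 26.985)
(D(400, -420) + R) + 83397 = ((400 - 420) + 1808/67) + 83397 = (-20 + 1808/67) + 83397 = 468/67 + 83397 = 5588067/67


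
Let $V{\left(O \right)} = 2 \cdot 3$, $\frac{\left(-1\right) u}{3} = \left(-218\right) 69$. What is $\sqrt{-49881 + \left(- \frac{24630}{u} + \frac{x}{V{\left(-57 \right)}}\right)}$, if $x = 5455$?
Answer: $\frac{i \sqrt{1231175210126}}{5014} \approx 221.3 i$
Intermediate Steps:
$u = 45126$ ($u = - 3 \left(\left(-218\right) 69\right) = \left(-3\right) \left(-15042\right) = 45126$)
$V{\left(O \right)} = 6$
$\sqrt{-49881 + \left(- \frac{24630}{u} + \frac{x}{V{\left(-57 \right)}}\right)} = \sqrt{-49881 + \left(- \frac{24630}{45126} + \frac{5455}{6}\right)} = \sqrt{-49881 + \left(\left(-24630\right) \frac{1}{45126} + 5455 \cdot \frac{1}{6}\right)} = \sqrt{-49881 + \left(- \frac{4105}{7521} + \frac{5455}{6}\right)} = \sqrt{-49881 + \frac{4555825}{5014}} = \sqrt{- \frac{245547509}{5014}} = \frac{i \sqrt{1231175210126}}{5014}$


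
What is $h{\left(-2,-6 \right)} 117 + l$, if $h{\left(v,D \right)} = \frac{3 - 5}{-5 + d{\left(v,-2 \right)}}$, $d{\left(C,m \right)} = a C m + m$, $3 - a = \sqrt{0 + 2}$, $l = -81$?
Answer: $\frac{603}{7} + \frac{936 \sqrt{2}}{7} \approx 275.24$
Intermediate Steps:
$a = 3 - \sqrt{2}$ ($a = 3 - \sqrt{0 + 2} = 3 - \sqrt{2} \approx 1.5858$)
$d{\left(C,m \right)} = m + C m \left(3 - \sqrt{2}\right)$ ($d{\left(C,m \right)} = \left(3 - \sqrt{2}\right) C m + m = C \left(3 - \sqrt{2}\right) m + m = C m \left(3 - \sqrt{2}\right) + m = m + C m \left(3 - \sqrt{2}\right)$)
$h{\left(v,D \right)} = - \frac{2}{-7 - 2 v \left(3 - \sqrt{2}\right)}$ ($h{\left(v,D \right)} = \frac{3 - 5}{-5 - 2 \left(1 + v \left(3 - \sqrt{2}\right)\right)} = - \frac{2}{-5 - \left(2 + 2 v \left(3 - \sqrt{2}\right)\right)} = - \frac{2}{-7 - 2 v \left(3 - \sqrt{2}\right)}$)
$h{\left(-2,-6 \right)} 117 + l = \frac{2}{7 + 2 \left(-2\right) \left(3 - \sqrt{2}\right)} 117 - 81 = \frac{2}{7 - \left(12 - 4 \sqrt{2}\right)} 117 - 81 = \frac{2}{-5 + 4 \sqrt{2}} \cdot 117 - 81 = \frac{234}{-5 + 4 \sqrt{2}} - 81 = -81 + \frac{234}{-5 + 4 \sqrt{2}}$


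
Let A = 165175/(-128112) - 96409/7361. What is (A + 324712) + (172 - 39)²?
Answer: 1117237649641/3263088 ≈ 3.4239e+5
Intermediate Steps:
A = -46944647/3263088 (A = 165175*(-1/128112) - 96409*1/7361 = -165175/128112 - 96409/7361 = -46944647/3263088 ≈ -14.387)
(A + 324712) + (172 - 39)² = (-46944647/3263088 + 324712) + (172 - 39)² = 1059516886009/3263088 + 133² = 1059516886009/3263088 + 17689 = 1117237649641/3263088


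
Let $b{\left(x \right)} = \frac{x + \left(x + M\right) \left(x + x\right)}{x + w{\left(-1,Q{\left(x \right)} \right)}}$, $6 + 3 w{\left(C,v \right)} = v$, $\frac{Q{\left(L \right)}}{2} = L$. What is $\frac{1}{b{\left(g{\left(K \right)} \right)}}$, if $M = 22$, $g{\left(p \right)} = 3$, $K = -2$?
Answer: $\frac{1}{51} \approx 0.019608$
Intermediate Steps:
$Q{\left(L \right)} = 2 L$
$w{\left(C,v \right)} = -2 + \frac{v}{3}$
$b{\left(x \right)} = \frac{x + 2 x \left(22 + x\right)}{-2 + \frac{5 x}{3}}$ ($b{\left(x \right)} = \frac{x + \left(x + 22\right) \left(x + x\right)}{x + \left(-2 + \frac{2 x}{3}\right)} = \frac{x + \left(22 + x\right) 2 x}{x + \left(-2 + \frac{2 x}{3}\right)} = \frac{x + 2 x \left(22 + x\right)}{-2 + \frac{5 x}{3}}$)
$\frac{1}{b{\left(g{\left(K \right)} \right)}} = \frac{1}{3 \cdot 3 \frac{1}{-6 + 5 \cdot 3} \left(45 + 2 \cdot 3\right)} = \frac{1}{3 \cdot 3 \frac{1}{-6 + 15} \left(45 + 6\right)} = \frac{1}{3 \cdot 3 \cdot \frac{1}{9} \cdot 51} = \frac{1}{51}$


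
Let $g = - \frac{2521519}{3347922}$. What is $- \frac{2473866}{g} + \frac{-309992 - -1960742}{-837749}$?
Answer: $\frac{630772099845206118}{192036365521} \approx 3.2846 \cdot 10^{6}$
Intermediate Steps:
$g = - \frac{2521519}{3347922}$ ($g = \left(-2521519\right) \frac{1}{3347922} = - \frac{2521519}{3347922} \approx -0.75316$)
$- \frac{2473866}{g} + \frac{-309992 - -1960742}{-837749} = - \frac{2473866}{- \frac{2521519}{3347922}} + \frac{-309992 - -1960742}{-837749} = \left(-2473866\right) \left(- \frac{3347922}{2521519}\right) + \left(-309992 + 1960742\right) \left(- \frac{1}{837749}\right) = \frac{8282310406452}{2521519} + 1650750 \left(- \frac{1}{837749}\right) = \frac{8282310406452}{2521519} - \frac{1650750}{837749} = \frac{630772099845206118}{192036365521}$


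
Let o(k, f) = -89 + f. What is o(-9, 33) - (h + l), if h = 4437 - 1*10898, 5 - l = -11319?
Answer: -4919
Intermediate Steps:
l = 11324 (l = 5 - 1*(-11319) = 5 + 11319 = 11324)
h = -6461 (h = 4437 - 10898 = -6461)
o(-9, 33) - (h + l) = (-89 + 33) - (-6461 + 11324) = -56 - 1*4863 = -56 - 4863 = -4919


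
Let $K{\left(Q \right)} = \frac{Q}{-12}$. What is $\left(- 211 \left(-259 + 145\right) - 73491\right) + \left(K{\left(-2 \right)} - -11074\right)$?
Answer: $- \frac{230177}{6} \approx -38363.0$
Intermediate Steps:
$K{\left(Q \right)} = - \frac{Q}{12}$ ($K{\left(Q \right)} = Q \left(- \frac{1}{12}\right) = - \frac{Q}{12}$)
$\left(- 211 \left(-259 + 145\right) - 73491\right) + \left(K{\left(-2 \right)} - -11074\right) = \left(- 211 \left(-259 + 145\right) - 73491\right) - - \frac{66445}{6} = \left(\left(-211\right) \left(-114\right) - 73491\right) + \left(\frac{1}{6} + 11074\right) = \left(24054 - 73491\right) + \frac{66445}{6} = -49437 + \frac{66445}{6} = - \frac{230177}{6}$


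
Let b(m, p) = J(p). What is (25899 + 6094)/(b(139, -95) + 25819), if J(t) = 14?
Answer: 31993/25833 ≈ 1.2385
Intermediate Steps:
b(m, p) = 14
(25899 + 6094)/(b(139, -95) + 25819) = (25899 + 6094)/(14 + 25819) = 31993/25833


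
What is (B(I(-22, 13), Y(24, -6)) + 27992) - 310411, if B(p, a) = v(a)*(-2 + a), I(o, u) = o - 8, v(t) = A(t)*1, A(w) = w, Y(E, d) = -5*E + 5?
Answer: -268964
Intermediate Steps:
Y(E, d) = 5 - 5*E
v(t) = t (v(t) = t*1 = t)
I(o, u) = -8 + o
B(p, a) = a*(-2 + a)
(B(I(-22, 13), Y(24, -6)) + 27992) - 310411 = ((5 - 5*24)*(-2 + (5 - 5*24)) + 27992) - 310411 = ((5 - 120)*(-2 + (5 - 120)) + 27992) - 310411 = (-115*(-2 - 115) + 27992) - 310411 = (-115*(-117) + 27992) - 310411 = (13455 + 27992) - 310411 = 41447 - 310411 = -268964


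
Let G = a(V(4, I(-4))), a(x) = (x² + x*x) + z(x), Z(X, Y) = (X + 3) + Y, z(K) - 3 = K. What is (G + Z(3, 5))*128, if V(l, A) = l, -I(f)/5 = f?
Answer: 6400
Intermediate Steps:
I(f) = -5*f
z(K) = 3 + K
Z(X, Y) = 3 + X + Y (Z(X, Y) = (3 + X) + Y = 3 + X + Y)
a(x) = 3 + x + 2*x² (a(x) = (x² + x*x) + (3 + x) = (x² + x²) + (3 + x) = 2*x² + (3 + x) = 3 + x + 2*x²)
G = 39 (G = 3 + 4 + 2*4² = 3 + 4 + 2*16 = 3 + 4 + 32 = 39)
(G + Z(3, 5))*128 = (39 + (3 + 3 + 5))*128 = (39 + 11)*128 = 50*128 = 6400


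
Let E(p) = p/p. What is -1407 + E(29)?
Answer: -1406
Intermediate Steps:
E(p) = 1
-1407 + E(29) = -1407 + 1 = -1406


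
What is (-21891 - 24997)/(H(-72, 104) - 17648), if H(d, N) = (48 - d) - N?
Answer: 5861/2204 ≈ 2.6593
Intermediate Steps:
H(d, N) = 48 - N - d
(-21891 - 24997)/(H(-72, 104) - 17648) = (-21891 - 24997)/((48 - 1*104 - 1*(-72)) - 17648) = -46888/((48 - 104 + 72) - 17648) = -46888/(16 - 17648) = -46888/(-17632) = -46888*(-1/17632) = 5861/2204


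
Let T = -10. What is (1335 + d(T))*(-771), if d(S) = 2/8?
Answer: -4117911/4 ≈ -1.0295e+6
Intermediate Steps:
d(S) = ¼ (d(S) = 2*(⅛) = ¼)
(1335 + d(T))*(-771) = (1335 + ¼)*(-771) = (5341/4)*(-771) = -4117911/4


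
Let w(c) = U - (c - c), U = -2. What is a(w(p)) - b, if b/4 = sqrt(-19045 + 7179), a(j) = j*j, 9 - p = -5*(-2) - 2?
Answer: 4 - 4*I*sqrt(11866) ≈ 4.0 - 435.72*I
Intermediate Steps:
p = 1 (p = 9 - (-5*(-2) - 2) = 9 - (10 - 2) = 9 - 1*8 = 9 - 8 = 1)
w(c) = -2 (w(c) = -2 - (c - c) = -2 - 1*0 = -2 + 0 = -2)
a(j) = j**2
b = 4*I*sqrt(11866) (b = 4*sqrt(-19045 + 7179) = 4*sqrt(-11866) = 4*(I*sqrt(11866)) = 4*I*sqrt(11866) ≈ 435.72*I)
a(w(p)) - b = (-2)**2 - 4*I*sqrt(11866) = 4 - 4*I*sqrt(11866)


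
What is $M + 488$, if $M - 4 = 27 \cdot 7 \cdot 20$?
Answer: $4272$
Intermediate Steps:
$M = 3784$ ($M = 4 + 27 \cdot 7 \cdot 20 = 4 + 189 \cdot 20 = 4 + 3780 = 3784$)
$M + 488 = 3784 + 488 = 4272$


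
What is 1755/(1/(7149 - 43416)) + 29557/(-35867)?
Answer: -2282883827752/35867 ≈ -6.3649e+7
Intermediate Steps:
1755/(1/(7149 - 43416)) + 29557/(-35867) = 1755/(1/(-36267)) + 29557*(-1/35867) = 1755/(-1/36267) - 29557/35867 = 1755*(-36267) - 29557/35867 = -63648585 - 29557/35867 = -2282883827752/35867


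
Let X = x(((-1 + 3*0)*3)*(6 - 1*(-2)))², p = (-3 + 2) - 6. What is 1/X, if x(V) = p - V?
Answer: 1/289 ≈ 0.0034602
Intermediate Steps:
p = -7 (p = -1 - 6 = -7)
x(V) = -7 - V
X = 289 (X = (-7 - (-1 + 3*0)*3*(6 - 1*(-2)))² = (-7 - (-1 + 0)*3*(6 + 2))² = (-7 - (-1*3)*8)² = (-7 - (-3)*8)² = (-7 - 1*(-24))² = (-7 + 24)² = 17² = 289)
1/X = 1/289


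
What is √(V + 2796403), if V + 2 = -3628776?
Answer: 5*I*√33295 ≈ 912.35*I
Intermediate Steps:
V = -3628778 (V = -2 - 3628776 = -3628778)
√(V + 2796403) = √(-3628778 + 2796403) = √(-832375) = 5*I*√33295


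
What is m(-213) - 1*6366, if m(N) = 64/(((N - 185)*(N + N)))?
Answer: -269835626/42387 ≈ -6366.0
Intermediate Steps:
m(N) = 32/(N*(-185 + N)) (m(N) = 64/(((-185 + N)*(2*N))) = 64/((2*N*(-185 + N))) = 64*(1/(2*N*(-185 + N))) = 32/(N*(-185 + N)))
m(-213) - 1*6366 = 32/(-213*(-185 - 213)) - 1*6366 = 32*(-1/213)/(-398) - 6366 = 32*(-1/213)*(-1/398) - 6366 = 16/42387 - 6366 = -269835626/42387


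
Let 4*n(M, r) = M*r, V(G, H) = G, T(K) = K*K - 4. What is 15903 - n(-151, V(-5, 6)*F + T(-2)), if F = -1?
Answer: 64367/4 ≈ 16092.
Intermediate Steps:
T(K) = -4 + K**2 (T(K) = K**2 - 4 = -4 + K**2)
n(M, r) = M*r/4 (n(M, r) = (M*r)/4 = M*r/4)
15903 - n(-151, V(-5, 6)*F + T(-2)) = 15903 - (-151)*(-5*(-1) + (-4 + (-2)**2))/4 = 15903 - (-151)*(5 + (-4 + 4))/4 = 15903 - (-151)*(5 + 0)/4 = 15903 - (-151)*5/4 = 15903 - 1*(-755/4) = 15903 + 755/4 = 64367/4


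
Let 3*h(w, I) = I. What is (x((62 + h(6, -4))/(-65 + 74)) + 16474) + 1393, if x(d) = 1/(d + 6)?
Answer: 6146275/344 ≈ 17867.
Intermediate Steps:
h(w, I) = I/3
x(d) = 1/(6 + d)
(x((62 + h(6, -4))/(-65 + 74)) + 16474) + 1393 = (1/(6 + (62 + (⅓)*(-4))/(-65 + 74)) + 16474) + 1393 = (1/(6 + (62 - 4/3)/9) + 16474) + 1393 = (1/(6 + (182/3)*(⅑)) + 16474) + 1393 = (1/(6 + 182/27) + 16474) + 1393 = (1/(344/27) + 16474) + 1393 = (27/344 + 16474) + 1393 = 5667083/344 + 1393 = 6146275/344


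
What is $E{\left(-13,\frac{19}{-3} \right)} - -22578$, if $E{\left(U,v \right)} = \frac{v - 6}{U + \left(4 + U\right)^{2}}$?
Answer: $\frac{4605875}{204} \approx 22578.0$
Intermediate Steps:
$E{\left(U,v \right)} = \frac{-6 + v}{U + \left(4 + U\right)^{2}}$
$E{\left(-13,\frac{19}{-3} \right)} - -22578 = \frac{-6 + \frac{19}{-3}}{-13 + \left(4 - 13\right)^{2}} - -22578 = \frac{-6 + 19 \left(- \frac{1}{3}\right)}{-13 + \left(-9\right)^{2}} + 22578 = \frac{-6 - \frac{19}{3}}{-13 + 81} + 22578 = \frac{1}{68} \left(- \frac{37}{3}\right) + 22578 = - \frac{37}{204} + 22578 = \frac{4605875}{204}$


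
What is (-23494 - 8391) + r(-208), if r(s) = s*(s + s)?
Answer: 54643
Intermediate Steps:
r(s) = 2*s² (r(s) = s*(2*s) = 2*s²)
(-23494 - 8391) + r(-208) = (-23494 - 8391) + 2*(-208)² = -31885 + 2*43264 = -31885 + 86528 = 54643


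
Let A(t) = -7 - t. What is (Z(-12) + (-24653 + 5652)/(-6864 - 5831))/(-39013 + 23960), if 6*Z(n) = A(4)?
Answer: 25639/1146587010 ≈ 2.2361e-5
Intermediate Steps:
Z(n) = -11/6 (Z(n) = (-7 - 1*4)/6 = (-7 - 4)/6 = (⅙)*(-11) = -11/6)
(Z(-12) + (-24653 + 5652)/(-6864 - 5831))/(-39013 + 23960) = (-11/6 + (-24653 + 5652)/(-6864 - 5831))/(-39013 + 23960) = (-11/6 - 19001/(-12695))/(-15053) = (-11/6 - 19001*(-1/12695))*(-1/15053) = (-11/6 + 19001/12695)*(-1/15053) = -25639/76170*(-1/15053) = 25639/1146587010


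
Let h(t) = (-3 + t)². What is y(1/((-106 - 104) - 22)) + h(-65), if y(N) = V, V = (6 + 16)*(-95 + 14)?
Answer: 2842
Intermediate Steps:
V = -1782 (V = 22*(-81) = -1782)
y(N) = -1782
y(1/((-106 - 104) - 22)) + h(-65) = -1782 + (-3 - 65)² = -1782 + (-68)² = -1782 + 4624 = 2842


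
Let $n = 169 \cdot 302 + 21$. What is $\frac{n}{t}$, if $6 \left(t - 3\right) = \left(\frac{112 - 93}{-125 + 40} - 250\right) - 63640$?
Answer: $- \frac{8680030}{1809713} \approx -4.7964$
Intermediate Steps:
$n = 51059$ ($n = 51038 + 21 = 51059$)
$t = - \frac{1809713}{170}$ ($t = 3 + \frac{\left(\frac{112 - 93}{-125 + 40} - 250\right) - 63640}{6} = 3 + \frac{\left(\frac{19}{-85} - 250\right) - 63640}{6} = 3 + \frac{\left(19 \left(- \frac{1}{85}\right) - 250\right) - 63640}{6} = 3 + \frac{\left(- \frac{19}{85} - 250\right) - 63640}{6} = 3 + \frac{- \frac{21269}{85} - 63640}{6} = 3 + \frac{1}{6} \left(- \frac{5430669}{85}\right) = 3 - \frac{1810223}{170} = - \frac{1809713}{170} \approx -10645.0$)
$\frac{n}{t} = \frac{51059}{- \frac{1809713}{170}} = 51059 \left(- \frac{170}{1809713}\right) = - \frac{8680030}{1809713}$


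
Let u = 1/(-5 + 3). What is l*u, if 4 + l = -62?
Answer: 33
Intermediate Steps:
u = -1/2 (u = 1/(-2) = -1/2 ≈ -0.50000)
l = -66 (l = -4 - 62 = -66)
l*u = -66*(-1/2) = 33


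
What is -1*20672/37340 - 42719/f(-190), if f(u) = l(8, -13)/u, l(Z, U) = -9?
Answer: -75768600862/84015 ≈ -9.0185e+5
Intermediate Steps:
f(u) = -9/u
-1*20672/37340 - 42719/f(-190) = -1*20672/37340 - 42719/((-9/(-190))) = -20672*1/37340 - 42719/((-9*(-1/190))) = -5168/9335 - 42719/9/190 = -5168/9335 - 42719*190/9 = -5168/9335 - 8116610/9 = -75768600862/84015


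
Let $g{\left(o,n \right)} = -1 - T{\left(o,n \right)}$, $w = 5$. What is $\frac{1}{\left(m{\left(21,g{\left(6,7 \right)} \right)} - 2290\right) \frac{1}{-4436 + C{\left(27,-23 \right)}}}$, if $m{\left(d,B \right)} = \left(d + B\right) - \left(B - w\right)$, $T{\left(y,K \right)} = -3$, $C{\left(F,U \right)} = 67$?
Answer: $\frac{4369}{2264} \approx 1.9298$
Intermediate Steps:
$g{\left(o,n \right)} = 2$ ($g{\left(o,n \right)} = -1 - -3 = -1 + 3 = 2$)
$m{\left(d,B \right)} = 5 + d$ ($m{\left(d,B \right)} = \left(d + B\right) - \left(-5 + B\right) = \left(B + d\right) - \left(-5 + B\right) = 5 + d$)
$\frac{1}{\left(m{\left(21,g{\left(6,7 \right)} \right)} - 2290\right) \frac{1}{-4436 + C{\left(27,-23 \right)}}} = \frac{1}{\left(\left(5 + 21\right) - 2290\right) \frac{1}{-4436 + 67}} = \frac{1}{\left(26 - 2290\right) \frac{1}{-4369}} = \frac{1}{\left(-2264\right) \left(- \frac{1}{4369}\right)} = \frac{1}{\frac{2264}{4369}} = \frac{4369}{2264}$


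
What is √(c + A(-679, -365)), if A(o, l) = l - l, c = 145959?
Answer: √145959 ≈ 382.05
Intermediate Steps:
A(o, l) = 0
√(c + A(-679, -365)) = √(145959 + 0) = √145959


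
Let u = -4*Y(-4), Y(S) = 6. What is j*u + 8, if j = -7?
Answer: 176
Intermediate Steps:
u = -24 (u = -4*6 = -24)
j*u + 8 = -7*(-24) + 8 = 168 + 8 = 176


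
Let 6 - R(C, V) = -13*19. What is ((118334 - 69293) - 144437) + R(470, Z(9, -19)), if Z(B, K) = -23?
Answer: -95143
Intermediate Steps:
R(C, V) = 253 (R(C, V) = 6 - (-13)*19 = 6 - 1*(-247) = 6 + 247 = 253)
((118334 - 69293) - 144437) + R(470, Z(9, -19)) = ((118334 - 69293) - 144437) + 253 = (49041 - 144437) + 253 = -95396 + 253 = -95143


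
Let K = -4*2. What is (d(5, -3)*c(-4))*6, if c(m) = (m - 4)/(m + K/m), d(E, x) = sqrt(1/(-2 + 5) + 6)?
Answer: 8*sqrt(57) ≈ 60.399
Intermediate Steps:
K = -8
d(E, x) = sqrt(57)/3 (d(E, x) = sqrt(1/3 + 6) = sqrt(19/3) = sqrt(57)/3)
c(m) = (-4 + m)/(m - 8/m) (c(m) = (m - 4)/(m - 8/m) = (-4 + m)/(m - 8/m))
(d(5, -3)*c(-4))*6 = ((sqrt(57)/3)*(-4*(-4 - 4)/(-8 + (-4)**2)))*6 = ((sqrt(57)/3)*(-4*(-8)/(-8 + 16)))*6 = ((sqrt(57)/3)*(-4*(-8)/8))*6 = ((sqrt(57)/3)*(-4*1/8*(-8)))*6 = ((sqrt(57)/3)*4)*6 = (4*sqrt(57)/3)*6 = 8*sqrt(57)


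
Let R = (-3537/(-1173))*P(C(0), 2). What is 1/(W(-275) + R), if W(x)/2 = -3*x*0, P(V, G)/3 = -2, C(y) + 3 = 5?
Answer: -391/7074 ≈ -0.055273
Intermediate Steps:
C(y) = 2 (C(y) = -3 + 5 = 2)
P(V, G) = -6 (P(V, G) = 3*(-2) = -6)
W(x) = 0 (W(x) = 2*(-3*x*0) = 2*0 = 0)
R = -7074/391 (R = -3537/(-1173)*(-6) = -3537*(-1/1173)*(-6) = (1179/391)*(-6) = -7074/391 ≈ -18.092)
1/(W(-275) + R) = 1/(0 - 7074/391) = 1/(-7074/391) = -391/7074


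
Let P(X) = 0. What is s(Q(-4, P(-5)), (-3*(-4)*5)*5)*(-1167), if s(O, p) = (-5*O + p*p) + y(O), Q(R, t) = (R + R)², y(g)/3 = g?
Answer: -104880624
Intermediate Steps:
y(g) = 3*g
Q(R, t) = 4*R² (Q(R, t) = (2*R)² = 4*R²)
s(O, p) = p² - 2*O (s(O, p) = (-5*O + p*p) + 3*O = (-5*O + p²) + 3*O = (p² - 5*O) + 3*O = p² - 2*O)
s(Q(-4, P(-5)), (-3*(-4)*5)*5)*(-1167) = (((-3*(-4)*5)*5)² - 8*(-4)²)*(-1167) = (((12*5)*5)² - 8*16)*(-1167) = ((60*5)² - 2*64)*(-1167) = (300² - 128)*(-1167) = (90000 - 128)*(-1167) = 89872*(-1167) = -104880624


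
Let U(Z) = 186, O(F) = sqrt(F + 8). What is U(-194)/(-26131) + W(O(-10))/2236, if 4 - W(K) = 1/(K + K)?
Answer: -77843/14607229 + I*sqrt(2)/8944 ≈ -0.0053291 + 0.00015812*I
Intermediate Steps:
O(F) = sqrt(8 + F)
W(K) = 4 - 1/(2*K) (W(K) = 4 - 1/(K + K) = 4 - 1/(2*K))
U(-194)/(-26131) + W(O(-10))/2236 = 186/(-26131) + (4 - 1/(2*sqrt(8 - 10)))/2236 = 186*(-1/26131) + (4 - (-I*sqrt(2)/2)/2)*(1/2236) = -186/26131 + (4 - (-I*sqrt(2)/2)/2)*(1/2236) = -186/26131 + (4 - (-1)*I*sqrt(2)/4)*(1/2236) = -186/26131 + (4 + I*sqrt(2)/4)*(1/2236) = -186/26131 + (1/559 + I*sqrt(2)/8944) = -77843/14607229 + I*sqrt(2)/8944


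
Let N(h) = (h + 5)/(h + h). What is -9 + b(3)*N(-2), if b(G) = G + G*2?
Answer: -63/4 ≈ -15.750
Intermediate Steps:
N(h) = (5 + h)/(2*h) (N(h) = (5 + h)/((2*h)) = (5 + h)*(1/(2*h)) = (5 + h)/(2*h))
b(G) = 3*G (b(G) = G + 2*G = 3*G)
-9 + b(3)*N(-2) = -9 + (3*3)*((1/2)*(5 - 2)/(-2)) = -9 + 9*((1/2)*(-1/2)*3) = -9 + 9*(-3/4) = -9 - 27/4 = -63/4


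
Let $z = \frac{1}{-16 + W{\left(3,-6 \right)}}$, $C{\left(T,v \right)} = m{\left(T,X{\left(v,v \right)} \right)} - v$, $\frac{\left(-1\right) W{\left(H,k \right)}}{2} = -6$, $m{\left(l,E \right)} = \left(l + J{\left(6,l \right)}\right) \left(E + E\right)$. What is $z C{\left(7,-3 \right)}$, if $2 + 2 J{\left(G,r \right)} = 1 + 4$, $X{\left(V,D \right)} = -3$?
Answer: $12$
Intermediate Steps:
$J{\left(G,r \right)} = \frac{3}{2}$ ($J{\left(G,r \right)} = -1 + \frac{1 + 4}{2} = -1 + \frac{1}{2} \cdot 5 = -1 + \frac{5}{2} = \frac{3}{2}$)
$m{\left(l,E \right)} = 2 E \left(\frac{3}{2} + l\right)$ ($m{\left(l,E \right)} = \left(l + \frac{3}{2}\right) \left(E + E\right) = \left(\frac{3}{2} + l\right) 2 E = 2 E \left(\frac{3}{2} + l\right)$)
$W{\left(H,k \right)} = 12$ ($W{\left(H,k \right)} = \left(-2\right) \left(-6\right) = 12$)
$C{\left(T,v \right)} = -9 - v - 6 T$ ($C{\left(T,v \right)} = - 3 \left(3 + 2 T\right) - v = \left(-9 - 6 T\right) - v = -9 - v - 6 T$)
$z = - \frac{1}{4}$ ($z = \frac{1}{-16 + 12} = \frac{1}{-4} = - \frac{1}{4} \approx -0.25$)
$z C{\left(7,-3 \right)} = - \frac{-9 - -3 - 42}{4} = - \frac{-9 + 3 - 42}{4} = \left(- \frac{1}{4}\right) \left(-48\right) = 12$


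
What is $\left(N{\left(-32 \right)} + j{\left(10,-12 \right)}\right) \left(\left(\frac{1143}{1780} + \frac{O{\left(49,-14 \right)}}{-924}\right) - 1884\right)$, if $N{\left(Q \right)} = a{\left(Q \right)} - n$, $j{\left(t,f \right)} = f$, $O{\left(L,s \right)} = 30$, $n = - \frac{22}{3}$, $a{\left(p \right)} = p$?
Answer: $\frac{258137479}{3738} \approx 69058.0$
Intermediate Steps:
$n = - \frac{22}{3}$ ($n = \left(-22\right) \frac{1}{3} = - \frac{22}{3} \approx -7.3333$)
$N{\left(Q \right)} = \frac{22}{3} + Q$ ($N{\left(Q \right)} = Q - - \frac{22}{3} = Q + \frac{22}{3} = \frac{22}{3} + Q$)
$\left(N{\left(-32 \right)} + j{\left(10,-12 \right)}\right) \left(\left(\frac{1143}{1780} + \frac{O{\left(49,-14 \right)}}{-924}\right) - 1884\right) = \left(\left(\frac{22}{3} - 32\right) - 12\right) \left(\left(\frac{1143}{1780} + \frac{30}{-924}\right) - 1884\right) = \left(- \frac{74}{3} - 12\right) \left(\left(1143 \cdot \frac{1}{1780} + 30 \left(- \frac{1}{924}\right)\right) - 1884\right) = - \frac{110 \left(\left(\frac{1143}{1780} - \frac{5}{154}\right) - 1884\right)}{3} = - \frac{110 \left(\frac{83561}{137060} - 1884\right)}{3} = \left(- \frac{110}{3}\right) \left(- \frac{258137479}{137060}\right) = \frac{258137479}{3738}$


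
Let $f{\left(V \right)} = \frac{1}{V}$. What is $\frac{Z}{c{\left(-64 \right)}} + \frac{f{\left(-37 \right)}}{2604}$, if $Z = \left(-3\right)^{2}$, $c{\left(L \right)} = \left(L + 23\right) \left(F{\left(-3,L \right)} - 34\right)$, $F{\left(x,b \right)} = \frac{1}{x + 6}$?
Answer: $\frac{2597255}{398977068} \approx 0.0065098$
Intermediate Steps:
$F{\left(x,b \right)} = \frac{1}{6 + x}$
$c{\left(L \right)} = - \frac{2323}{3} - \frac{101 L}{3}$ ($c{\left(L \right)} = \left(L + 23\right) \left(\frac{1}{6 - 3} - 34\right) = \left(23 + L\right) \left(\frac{1}{3} - 34\right) = \left(23 + L\right) \left(- \frac{101}{3}\right) = - \frac{2323}{3} - \frac{101 L}{3}$)
$Z = 9$
$\frac{Z}{c{\left(-64 \right)}} + \frac{f{\left(-37 \right)}}{2604} = \frac{9}{- \frac{2323}{3} - - \frac{6464}{3}} + \frac{1}{\left(-37\right) 2604} = \frac{9}{- \frac{2323}{3} + \frac{6464}{3}} - \frac{1}{96348} = \frac{9}{\frac{4141}{3}} - \frac{1}{96348} = 9 \cdot \frac{3}{4141} - \frac{1}{96348} = \frac{27}{4141} - \frac{1}{96348} = \frac{2597255}{398977068}$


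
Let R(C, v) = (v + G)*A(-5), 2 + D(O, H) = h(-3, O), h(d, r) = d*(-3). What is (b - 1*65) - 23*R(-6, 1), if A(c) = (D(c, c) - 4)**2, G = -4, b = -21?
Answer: 535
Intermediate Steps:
h(d, r) = -3*d
D(O, H) = 7 (D(O, H) = -2 - 3*(-3) = -2 + 9 = 7)
A(c) = 9 (A(c) = (7 - 4)**2 = 3**2 = 9)
R(C, v) = -36 + 9*v (R(C, v) = (v - 4)*9 = (-4 + v)*9 = -36 + 9*v)
(b - 1*65) - 23*R(-6, 1) = (-21 - 1*65) - 23*(-36 + 9*1) = (-21 - 65) - 23*(-36 + 9) = -86 - 23*(-27) = -86 + 621 = 535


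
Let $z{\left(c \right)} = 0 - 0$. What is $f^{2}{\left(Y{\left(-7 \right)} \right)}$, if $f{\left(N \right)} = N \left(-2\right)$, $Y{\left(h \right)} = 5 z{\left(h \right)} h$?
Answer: $0$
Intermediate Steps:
$z{\left(c \right)} = 0$ ($z{\left(c \right)} = 0 + 0 = 0$)
$Y{\left(h \right)} = 0$ ($Y{\left(h \right)} = 5 \cdot 0 h = 0 h = 0$)
$f{\left(N \right)} = - 2 N$
$f^{2}{\left(Y{\left(-7 \right)} \right)} = \left(\left(-2\right) 0\right)^{2} = 0^{2} = 0$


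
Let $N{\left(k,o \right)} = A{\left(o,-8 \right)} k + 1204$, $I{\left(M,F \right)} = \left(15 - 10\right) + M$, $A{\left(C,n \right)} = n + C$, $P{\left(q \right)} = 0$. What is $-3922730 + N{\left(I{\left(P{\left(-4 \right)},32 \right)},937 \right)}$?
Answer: $-3916881$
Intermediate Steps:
$A{\left(C,n \right)} = C + n$
$I{\left(M,F \right)} = 5 + M$
$N{\left(k,o \right)} = 1204 + k \left(-8 + o\right)$ ($N{\left(k,o \right)} = \left(o - 8\right) k + 1204 = \left(-8 + o\right) k + 1204 = k \left(-8 + o\right) + 1204 = 1204 + k \left(-8 + o\right)$)
$-3922730 + N{\left(I{\left(P{\left(-4 \right)},32 \right)},937 \right)} = -3922730 + \left(1204 + \left(5 + 0\right) \left(-8 + 937\right)\right) = -3922730 + \left(1204 + 5 \cdot 929\right) = -3922730 + \left(1204 + 4645\right) = -3922730 + 5849 = -3916881$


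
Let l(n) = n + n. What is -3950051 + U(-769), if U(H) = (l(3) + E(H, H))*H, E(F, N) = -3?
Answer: -3952358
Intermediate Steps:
l(n) = 2*n
U(H) = 3*H (U(H) = (2*3 - 3)*H = (6 - 3)*H = 3*H)
-3950051 + U(-769) = -3950051 + 3*(-769) = -3950051 - 2307 = -3952358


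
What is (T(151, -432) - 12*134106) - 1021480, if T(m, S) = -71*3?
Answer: -2630965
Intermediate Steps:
T(m, S) = -213
(T(151, -432) - 12*134106) - 1021480 = (-213 - 12*134106) - 1021480 = (-213 - 1609272) - 1021480 = -1609485 - 1021480 = -2630965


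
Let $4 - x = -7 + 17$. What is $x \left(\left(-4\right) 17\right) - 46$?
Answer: $362$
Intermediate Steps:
$x = -6$ ($x = 4 - \left(-7 + 17\right) = 4 - 10 = -6$)
$x \left(\left(-4\right) 17\right) - 46 = - 6 \left(\left(-4\right) 17\right) - 46 = \left(-6\right) \left(-68\right) - 46 = 408 - 46 = 362$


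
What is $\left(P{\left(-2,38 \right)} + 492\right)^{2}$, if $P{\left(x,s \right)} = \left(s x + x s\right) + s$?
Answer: $142884$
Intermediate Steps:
$P{\left(x,s \right)} = s + 2 s x$ ($P{\left(x,s \right)} = \left(s x + s x\right) + s = 2 s x + s = s + 2 s x$)
$\left(P{\left(-2,38 \right)} + 492\right)^{2} = \left(38 \left(1 + 2 \left(-2\right)\right) + 492\right)^{2} = \left(38 \left(1 - 4\right) + 492\right)^{2} = \left(38 \left(-3\right) + 492\right)^{2} = \left(-114 + 492\right)^{2} = 378^{2} = 142884$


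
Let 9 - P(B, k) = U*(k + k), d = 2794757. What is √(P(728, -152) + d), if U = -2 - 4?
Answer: √2792942 ≈ 1671.2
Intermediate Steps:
U = -6
P(B, k) = 9 + 12*k (P(B, k) = 9 - (-6)*(k + k) = 9 - (-6)*2*k = 9 - (-12)*k = 9 + 12*k)
√(P(728, -152) + d) = √((9 + 12*(-152)) + 2794757) = √((9 - 1824) + 2794757) = √(-1815 + 2794757) = √2792942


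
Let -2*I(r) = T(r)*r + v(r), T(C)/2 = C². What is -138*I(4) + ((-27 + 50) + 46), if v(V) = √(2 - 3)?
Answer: 8901 + 69*I ≈ 8901.0 + 69.0*I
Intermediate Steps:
T(C) = 2*C²
v(V) = I (v(V) = √(-1) = I)
I(r) = -r³ - I/2 (I(r) = -((2*r²)*r + I)/2 = -(2*r³ + I)/2 = -(I + 2*r³)/2 = -r³ - I/2)
-138*I(4) + ((-27 + 50) + 46) = -138*(-1*4³ - I/2) + ((-27 + 50) + 46) = -138*(-1*64 - I/2) + (23 + 46) = -138*(-64 - I/2) + 69 = (8832 + 69*I) + 69 = 8901 + 69*I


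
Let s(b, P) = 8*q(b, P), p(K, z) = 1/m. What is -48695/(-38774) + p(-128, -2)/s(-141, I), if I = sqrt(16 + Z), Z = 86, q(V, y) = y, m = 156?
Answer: 48695/38774 + sqrt(102)/127296 ≈ 1.2559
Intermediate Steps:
p(K, z) = 1/156
I = sqrt(102) (I = sqrt(16 + 86) = sqrt(102) ≈ 10.100)
s(b, P) = 8*P
-48695/(-38774) + p(-128, -2)/s(-141, I) = -48695/(-38774) + 1/(156*((8*sqrt(102)))) = -48695*(-1/38774) + (sqrt(102)/816)/156 = 48695/38774 + sqrt(102)/127296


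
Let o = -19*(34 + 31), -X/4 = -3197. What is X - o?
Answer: 14023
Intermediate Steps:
X = 12788 (X = -4*(-3197) = 12788)
o = -1235 (o = -19*65 = -1235)
X - o = 12788 - 1*(-1235) = 12788 + 1235 = 14023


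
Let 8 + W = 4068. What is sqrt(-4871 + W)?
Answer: I*sqrt(811) ≈ 28.478*I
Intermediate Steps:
W = 4060 (W = -8 + 4068 = 4060)
sqrt(-4871 + W) = sqrt(-4871 + 4060) = sqrt(-811) = I*sqrt(811)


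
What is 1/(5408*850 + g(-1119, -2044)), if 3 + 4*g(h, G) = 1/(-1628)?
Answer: 6512/29934356715 ≈ 2.1754e-7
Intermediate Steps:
g(h, G) = -4885/6512 (g(h, G) = -¾ + (¼)/(-1628) = -¾ + (¼)*(-1/1628) = -¾ - 1/6512 = -4885/6512)
1/(5408*850 + g(-1119, -2044)) = 1/(5408*850 - 4885/6512) = 1/(4596800 - 4885/6512) = 1/(29934356715/6512) = 6512/29934356715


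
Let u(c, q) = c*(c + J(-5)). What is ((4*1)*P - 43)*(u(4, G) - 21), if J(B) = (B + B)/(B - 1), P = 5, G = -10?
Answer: -115/3 ≈ -38.333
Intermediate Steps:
J(B) = 2*B/(-1 + B) (J(B) = (2*B)/(-1 + B) = 2*B/(-1 + B))
u(c, q) = c*(5/3 + c) (u(c, q) = c*(c + 2*(-5)/(-1 - 5)) = c*(c + 2*(-5)/(-6)) = c*(c + 2*(-5)*(-⅙)) = c*(c + 5/3) = c*(5/3 + c))
((4*1)*P - 43)*(u(4, G) - 21) = ((4*1)*5 - 43)*((⅓)*4*(5 + 3*4) - 21) = (4*5 - 43)*((⅓)*4*(5 + 12) - 21) = (20 - 43)*((⅓)*4*17 - 21) = -23*(68/3 - 21) = -23*5/3 = -115/3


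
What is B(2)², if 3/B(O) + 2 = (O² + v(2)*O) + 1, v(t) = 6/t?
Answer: ⅑ ≈ 0.11111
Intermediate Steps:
B(O) = 3/(-1 + O² + 3*O) (B(O) = 3/(-2 + ((O² + (6/2)*O) + 1)) = 3/(-2 + ((O² + (6*(½))*O) + 1)) = 3/(-2 + ((O² + 3*O) + 1)) = 3/(-2 + (1 + O² + 3*O)) = 3/(-1 + O² + 3*O))
B(2)² = (3/(-1 + 2² + 3*2))² = (3/(-1 + 4 + 6))² = (3/9)² = (3*(⅑))² = (⅓)² = ⅑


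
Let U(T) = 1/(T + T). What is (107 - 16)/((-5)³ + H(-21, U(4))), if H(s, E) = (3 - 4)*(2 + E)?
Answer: -728/1017 ≈ -0.71583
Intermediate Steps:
U(T) = 1/(2*T)
H(s, E) = -2 - E (H(s, E) = -(2 + E) = -2 - E)
(107 - 16)/((-5)³ + H(-21, U(4))) = (107 - 16)/((-5)³ + (-2 - 1/(2*4))) = 91/(-125 + (-2 - 1/(2*4))) = 91/(-125 + (-2 - 1*⅛)) = 91/(-125 + (-2 - ⅛)) = 91/(-125 - 17/8) = 91/(-1017/8) = 91*(-8/1017) = -728/1017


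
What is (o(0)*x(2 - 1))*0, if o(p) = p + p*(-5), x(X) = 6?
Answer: 0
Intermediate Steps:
o(p) = -4*p (o(p) = p - 5*p = -4*p)
(o(0)*x(2 - 1))*0 = (-4*0*6)*0 = (0*6)*0 = 0*0 = 0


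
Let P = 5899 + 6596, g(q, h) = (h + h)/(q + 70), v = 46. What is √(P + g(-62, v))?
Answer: √50026/2 ≈ 111.83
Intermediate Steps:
g(q, h) = 2*h/(70 + q) (g(q, h) = (2*h)/(70 + q) = 2*h/(70 + q))
P = 12495
√(P + g(-62, v)) = √(12495 + 2*46/(70 - 62)) = √(12495 + 2*46/8) = √(12495 + 2*46*(⅛)) = √(12495 + 23/2) = √(25013/2) = √50026/2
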